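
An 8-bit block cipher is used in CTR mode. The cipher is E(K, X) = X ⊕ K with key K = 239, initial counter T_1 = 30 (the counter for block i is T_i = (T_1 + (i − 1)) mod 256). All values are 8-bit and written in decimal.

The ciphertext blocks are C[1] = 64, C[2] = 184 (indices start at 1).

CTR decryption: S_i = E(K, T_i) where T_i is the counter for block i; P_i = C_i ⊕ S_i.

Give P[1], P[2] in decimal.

P[1] = 177, P[2] = 72

P[1]: T = 30, S = E(K, T) = 241; 64 ⊕ 241 = 177.
P[2]: T = 31, S = E(K, T) = 240; 184 ⊕ 240 = 72.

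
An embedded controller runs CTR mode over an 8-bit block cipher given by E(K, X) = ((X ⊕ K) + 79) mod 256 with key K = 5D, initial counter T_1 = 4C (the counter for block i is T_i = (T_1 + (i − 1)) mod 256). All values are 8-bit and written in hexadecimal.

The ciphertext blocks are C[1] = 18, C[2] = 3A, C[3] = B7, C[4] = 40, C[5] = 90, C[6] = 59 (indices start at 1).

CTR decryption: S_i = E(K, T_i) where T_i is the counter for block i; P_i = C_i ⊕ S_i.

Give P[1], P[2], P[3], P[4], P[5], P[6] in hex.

P[1]: T = 4C, S = E(K, T) = 8A; 18 ⊕ 8A = 92.
P[2]: T = 4D, S = E(K, T) = 89; 3A ⊕ 89 = B3.
P[3]: T = 4E, S = E(K, T) = 8C; B7 ⊕ 8C = 3B.
P[4]: T = 4F, S = E(K, T) = 8B; 40 ⊕ 8B = CB.
P[5]: T = 50, S = E(K, T) = 86; 90 ⊕ 86 = 16.
P[6]: T = 51, S = E(K, T) = 85; 59 ⊕ 85 = DC.

P[1] = 92, P[2] = B3, P[3] = 3B, P[4] = CB, P[5] = 16, P[6] = DC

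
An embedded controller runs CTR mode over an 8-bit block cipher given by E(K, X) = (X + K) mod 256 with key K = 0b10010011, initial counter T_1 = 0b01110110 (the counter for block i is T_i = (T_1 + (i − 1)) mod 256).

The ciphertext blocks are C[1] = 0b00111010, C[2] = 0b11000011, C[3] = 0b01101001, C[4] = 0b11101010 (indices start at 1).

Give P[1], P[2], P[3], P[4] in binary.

CTR decryption: S_i = E(K, T_i) where T_i is the counter for block i; P_i = C_i ⊕ S_i.
P[1]: T = 0b01110110, S = E(K, T) = 0b00001001; 0b00111010 ⊕ 0b00001001 = 0b00110011.
P[2]: T = 0b01110111, S = E(K, T) = 0b00001010; 0b11000011 ⊕ 0b00001010 = 0b11001001.
P[3]: T = 0b01111000, S = E(K, T) = 0b00001011; 0b01101001 ⊕ 0b00001011 = 0b01100010.
P[4]: T = 0b01111001, S = E(K, T) = 0b00001100; 0b11101010 ⊕ 0b00001100 = 0b11100110.

P[1] = 0b00110011, P[2] = 0b11001001, P[3] = 0b01100010, P[4] = 0b11100110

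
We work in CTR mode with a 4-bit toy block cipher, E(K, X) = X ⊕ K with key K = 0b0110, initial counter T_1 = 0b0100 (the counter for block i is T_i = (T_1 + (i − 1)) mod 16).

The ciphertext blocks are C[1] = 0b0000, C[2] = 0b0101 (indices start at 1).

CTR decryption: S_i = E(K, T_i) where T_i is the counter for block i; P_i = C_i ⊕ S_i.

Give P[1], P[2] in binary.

P[1]: T = 0b0100, S = E(K, T) = 0b0010; 0b0000 ⊕ 0b0010 = 0b0010.
P[2]: T = 0b0101, S = E(K, T) = 0b0011; 0b0101 ⊕ 0b0011 = 0b0110.

P[1] = 0b0010, P[2] = 0b0110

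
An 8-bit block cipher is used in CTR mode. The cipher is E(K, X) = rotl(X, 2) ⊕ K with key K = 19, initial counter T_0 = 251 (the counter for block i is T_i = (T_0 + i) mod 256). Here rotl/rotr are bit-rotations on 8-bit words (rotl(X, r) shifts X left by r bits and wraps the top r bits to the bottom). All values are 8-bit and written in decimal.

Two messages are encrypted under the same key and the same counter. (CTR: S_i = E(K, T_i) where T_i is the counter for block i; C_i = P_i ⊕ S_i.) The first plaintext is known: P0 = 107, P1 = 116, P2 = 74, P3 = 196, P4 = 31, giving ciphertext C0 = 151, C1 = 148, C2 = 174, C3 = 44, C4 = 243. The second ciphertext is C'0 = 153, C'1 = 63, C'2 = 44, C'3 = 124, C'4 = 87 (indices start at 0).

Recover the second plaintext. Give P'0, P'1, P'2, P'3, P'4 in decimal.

P'0 = 101, P'1 = 223, P'2 = 200, P'3 = 148, P'4 = 187

In CTR with a reused counter, both messages share the same keystream S_i, so C_i ⊕ C'_i = P_i ⊕ P'_i and thus P'_i = P_i ⊕ C_i ⊕ C'_i.
P'0: 107 ⊕ 151 ⊕ 153 = 101.
P'1: 116 ⊕ 148 ⊕ 63 = 223.
P'2: 74 ⊕ 174 ⊕ 44 = 200.
P'3: 196 ⊕ 44 ⊕ 124 = 148.
P'4: 31 ⊕ 243 ⊕ 87 = 187.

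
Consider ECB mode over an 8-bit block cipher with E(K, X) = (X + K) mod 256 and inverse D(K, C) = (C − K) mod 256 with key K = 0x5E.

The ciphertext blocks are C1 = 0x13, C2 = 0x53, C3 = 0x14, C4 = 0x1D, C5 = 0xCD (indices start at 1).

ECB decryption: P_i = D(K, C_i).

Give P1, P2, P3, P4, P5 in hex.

P1: D(K, 0x13) = 0xB5.
P2: D(K, 0x53) = 0xF5.
P3: D(K, 0x14) = 0xB6.
P4: D(K, 0x1D) = 0xBF.
P5: D(K, 0xCD) = 0x6F.

P1 = 0xB5, P2 = 0xF5, P3 = 0xB6, P4 = 0xBF, P5 = 0x6F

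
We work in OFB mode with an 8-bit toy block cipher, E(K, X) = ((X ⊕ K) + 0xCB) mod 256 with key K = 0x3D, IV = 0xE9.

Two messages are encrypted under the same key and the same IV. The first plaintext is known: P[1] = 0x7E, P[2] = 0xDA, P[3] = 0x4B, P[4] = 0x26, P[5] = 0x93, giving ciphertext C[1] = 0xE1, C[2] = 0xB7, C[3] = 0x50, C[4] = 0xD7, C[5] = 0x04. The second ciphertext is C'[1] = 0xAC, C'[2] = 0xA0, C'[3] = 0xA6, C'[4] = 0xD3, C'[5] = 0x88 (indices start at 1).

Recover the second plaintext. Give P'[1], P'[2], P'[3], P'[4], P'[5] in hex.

In OFB with a reused IV, both messages share the same keystream S_i, so C_i ⊕ C'_i = P_i ⊕ P'_i and thus P'_i = P_i ⊕ C_i ⊕ C'_i.
P'[1]: 0x7E ⊕ 0xE1 ⊕ 0xAC = 0x33.
P'[2]: 0xDA ⊕ 0xB7 ⊕ 0xA0 = 0xCD.
P'[3]: 0x4B ⊕ 0x50 ⊕ 0xA6 = 0xBD.
P'[4]: 0x26 ⊕ 0xD7 ⊕ 0xD3 = 0x22.
P'[5]: 0x93 ⊕ 0x04 ⊕ 0x88 = 0x1F.

P'[1] = 0x33, P'[2] = 0xCD, P'[3] = 0xBD, P'[4] = 0x22, P'[5] = 0x1F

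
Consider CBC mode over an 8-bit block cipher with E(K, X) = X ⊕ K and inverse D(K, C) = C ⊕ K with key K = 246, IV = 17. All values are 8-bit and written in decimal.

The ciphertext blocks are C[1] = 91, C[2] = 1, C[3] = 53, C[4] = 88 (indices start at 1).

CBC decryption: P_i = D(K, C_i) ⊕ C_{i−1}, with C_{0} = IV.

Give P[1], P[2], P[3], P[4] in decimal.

P[1]: D(K, 91) = 173; 173 ⊕ 17 = 188.
P[2]: D(K, 1) = 247; 247 ⊕ 91 = 172.
P[3]: D(K, 53) = 195; 195 ⊕ 1 = 194.
P[4]: D(K, 88) = 174; 174 ⊕ 53 = 155.

P[1] = 188, P[2] = 172, P[3] = 194, P[4] = 155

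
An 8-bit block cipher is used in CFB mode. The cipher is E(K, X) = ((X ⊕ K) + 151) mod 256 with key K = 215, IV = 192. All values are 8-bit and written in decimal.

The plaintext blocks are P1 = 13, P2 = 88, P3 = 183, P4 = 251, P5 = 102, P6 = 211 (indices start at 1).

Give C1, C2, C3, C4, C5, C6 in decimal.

CFB encryption: C_i = P_i ⊕ E(K, C_{i−1}), with C_{0} = IV.
C1: E(K, 192) = 174; 13 ⊕ 174 = 163.
C2: E(K, 163) = 11; 88 ⊕ 11 = 83.
C3: E(K, 83) = 27; 183 ⊕ 27 = 172.
C4: E(K, 172) = 18; 251 ⊕ 18 = 233.
C5: E(K, 233) = 213; 102 ⊕ 213 = 179.
C6: E(K, 179) = 251; 211 ⊕ 251 = 40.

C1 = 163, C2 = 83, C3 = 172, C4 = 233, C5 = 179, C6 = 40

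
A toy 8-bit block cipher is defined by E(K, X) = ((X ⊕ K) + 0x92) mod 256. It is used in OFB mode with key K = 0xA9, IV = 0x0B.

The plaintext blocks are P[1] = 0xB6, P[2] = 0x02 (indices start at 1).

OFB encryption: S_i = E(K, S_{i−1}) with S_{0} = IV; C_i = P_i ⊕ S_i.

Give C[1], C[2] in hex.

C[1]: S = E(K, 0x0B) = 0x34; 0xB6 ⊕ 0x34 = 0x82.
C[2]: S = E(K, 0x34) = 0x2F; 0x02 ⊕ 0x2F = 0x2D.

C[1] = 0x82, C[2] = 0x2D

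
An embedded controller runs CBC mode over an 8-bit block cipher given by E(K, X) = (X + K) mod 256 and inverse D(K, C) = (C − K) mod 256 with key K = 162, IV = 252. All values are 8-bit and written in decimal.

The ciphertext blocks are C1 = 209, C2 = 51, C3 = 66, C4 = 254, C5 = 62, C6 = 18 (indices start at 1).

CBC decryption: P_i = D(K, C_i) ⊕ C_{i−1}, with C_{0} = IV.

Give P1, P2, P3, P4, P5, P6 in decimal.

P1 = 211, P2 = 64, P3 = 147, P4 = 30, P5 = 98, P6 = 78

P1: D(K, 209) = 47; 47 ⊕ 252 = 211.
P2: D(K, 51) = 145; 145 ⊕ 209 = 64.
P3: D(K, 66) = 160; 160 ⊕ 51 = 147.
P4: D(K, 254) = 92; 92 ⊕ 66 = 30.
P5: D(K, 62) = 156; 156 ⊕ 254 = 98.
P6: D(K, 18) = 112; 112 ⊕ 62 = 78.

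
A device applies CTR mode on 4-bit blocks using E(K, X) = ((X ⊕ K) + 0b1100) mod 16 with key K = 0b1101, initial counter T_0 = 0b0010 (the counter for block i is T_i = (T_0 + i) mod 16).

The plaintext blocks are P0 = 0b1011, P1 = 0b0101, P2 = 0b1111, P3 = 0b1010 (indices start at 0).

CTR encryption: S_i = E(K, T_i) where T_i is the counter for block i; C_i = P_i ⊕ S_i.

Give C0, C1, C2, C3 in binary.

C0 = 0b0000, C1 = 0b1111, C2 = 0b1010, C3 = 0b1110

C0: T = 0b0010, S = E(K, T) = 0b1011; 0b1011 ⊕ 0b1011 = 0b0000.
C1: T = 0b0011, S = E(K, T) = 0b1010; 0b0101 ⊕ 0b1010 = 0b1111.
C2: T = 0b0100, S = E(K, T) = 0b0101; 0b1111 ⊕ 0b0101 = 0b1010.
C3: T = 0b0101, S = E(K, T) = 0b0100; 0b1010 ⊕ 0b0100 = 0b1110.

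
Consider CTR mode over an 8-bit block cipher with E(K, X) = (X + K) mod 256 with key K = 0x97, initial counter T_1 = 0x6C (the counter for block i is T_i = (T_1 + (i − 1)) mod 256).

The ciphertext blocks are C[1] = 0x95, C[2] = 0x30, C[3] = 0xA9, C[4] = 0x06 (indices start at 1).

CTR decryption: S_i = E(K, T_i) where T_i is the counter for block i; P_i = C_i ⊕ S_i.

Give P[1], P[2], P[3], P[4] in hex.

P[1]: T = 0x6C, S = E(K, T) = 0x03; 0x95 ⊕ 0x03 = 0x96.
P[2]: T = 0x6D, S = E(K, T) = 0x04; 0x30 ⊕ 0x04 = 0x34.
P[3]: T = 0x6E, S = E(K, T) = 0x05; 0xA9 ⊕ 0x05 = 0xAC.
P[4]: T = 0x6F, S = E(K, T) = 0x06; 0x06 ⊕ 0x06 = 0x00.

P[1] = 0x96, P[2] = 0x34, P[3] = 0xAC, P[4] = 0x00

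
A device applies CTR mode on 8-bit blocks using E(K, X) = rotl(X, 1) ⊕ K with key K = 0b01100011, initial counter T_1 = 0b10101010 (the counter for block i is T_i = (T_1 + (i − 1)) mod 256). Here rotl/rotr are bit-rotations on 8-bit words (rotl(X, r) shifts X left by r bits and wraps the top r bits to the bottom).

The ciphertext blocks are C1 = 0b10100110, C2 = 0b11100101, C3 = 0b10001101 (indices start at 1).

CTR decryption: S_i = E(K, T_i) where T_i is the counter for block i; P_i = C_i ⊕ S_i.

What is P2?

P2: T = 0b10101011, S = E(K, T) = 0b00110100; 0b11100101 ⊕ 0b00110100 = 0b11010001.

P2 = 0b11010001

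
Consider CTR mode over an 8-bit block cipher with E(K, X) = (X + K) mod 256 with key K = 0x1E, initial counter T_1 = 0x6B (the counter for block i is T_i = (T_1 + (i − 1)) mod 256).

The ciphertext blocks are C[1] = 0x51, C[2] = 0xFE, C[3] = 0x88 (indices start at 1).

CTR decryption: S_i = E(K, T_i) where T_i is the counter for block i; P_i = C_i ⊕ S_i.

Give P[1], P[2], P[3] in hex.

P[1]: T = 0x6B, S = E(K, T) = 0x89; 0x51 ⊕ 0x89 = 0xD8.
P[2]: T = 0x6C, S = E(K, T) = 0x8A; 0xFE ⊕ 0x8A = 0x74.
P[3]: T = 0x6D, S = E(K, T) = 0x8B; 0x88 ⊕ 0x8B = 0x03.

P[1] = 0xD8, P[2] = 0x74, P[3] = 0x03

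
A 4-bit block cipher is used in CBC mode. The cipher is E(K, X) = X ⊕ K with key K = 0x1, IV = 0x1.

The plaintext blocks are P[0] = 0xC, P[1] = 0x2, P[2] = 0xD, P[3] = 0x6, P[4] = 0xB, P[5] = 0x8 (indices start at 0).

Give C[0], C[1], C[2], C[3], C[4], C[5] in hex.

C[0] = 0xC, C[1] = 0xF, C[2] = 0x3, C[3] = 0x4, C[4] = 0xE, C[5] = 0x7

CBC encryption: C_i = E(K, P_i ⊕ C_{i−1}), with C_{−1} = IV.
C[0]: P[0] ⊕ 0x1 = 0xD; E(K, 0xD) = 0xC.
C[1]: P[1] ⊕ 0xC = 0xE; E(K, 0xE) = 0xF.
C[2]: P[2] ⊕ 0xF = 0x2; E(K, 0x2) = 0x3.
C[3]: P[3] ⊕ 0x3 = 0x5; E(K, 0x5) = 0x4.
C[4]: P[4] ⊕ 0x4 = 0xF; E(K, 0xF) = 0xE.
C[5]: P[5] ⊕ 0xE = 0x6; E(K, 0x6) = 0x7.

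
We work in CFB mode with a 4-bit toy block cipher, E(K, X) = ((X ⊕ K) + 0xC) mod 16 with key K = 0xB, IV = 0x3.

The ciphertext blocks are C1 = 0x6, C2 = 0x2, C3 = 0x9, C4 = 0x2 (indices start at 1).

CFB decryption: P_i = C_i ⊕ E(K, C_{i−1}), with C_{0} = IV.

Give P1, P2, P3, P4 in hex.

P1 = 0x2, P2 = 0xB, P3 = 0xC, P4 = 0xC

P1: E(K, 0x3) = 0x4; 0x6 ⊕ 0x4 = 0x2.
P2: E(K, 0x6) = 0x9; 0x2 ⊕ 0x9 = 0xB.
P3: E(K, 0x2) = 0x5; 0x9 ⊕ 0x5 = 0xC.
P4: E(K, 0x9) = 0xE; 0x2 ⊕ 0xE = 0xC.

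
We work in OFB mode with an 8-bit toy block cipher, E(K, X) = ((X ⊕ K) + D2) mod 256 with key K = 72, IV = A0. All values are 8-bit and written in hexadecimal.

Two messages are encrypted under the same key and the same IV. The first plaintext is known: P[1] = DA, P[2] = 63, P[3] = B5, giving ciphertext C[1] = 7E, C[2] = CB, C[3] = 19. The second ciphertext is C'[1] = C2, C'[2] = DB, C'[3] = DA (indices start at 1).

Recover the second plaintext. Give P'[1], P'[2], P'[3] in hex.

In OFB with a reused IV, both messages share the same keystream S_i, so C_i ⊕ C'_i = P_i ⊕ P'_i and thus P'_i = P_i ⊕ C_i ⊕ C'_i.
P'[1]: DA ⊕ 7E ⊕ C2 = 66.
P'[2]: 63 ⊕ CB ⊕ DB = 73.
P'[3]: B5 ⊕ 19 ⊕ DA = 76.

P'[1] = 66, P'[2] = 73, P'[3] = 76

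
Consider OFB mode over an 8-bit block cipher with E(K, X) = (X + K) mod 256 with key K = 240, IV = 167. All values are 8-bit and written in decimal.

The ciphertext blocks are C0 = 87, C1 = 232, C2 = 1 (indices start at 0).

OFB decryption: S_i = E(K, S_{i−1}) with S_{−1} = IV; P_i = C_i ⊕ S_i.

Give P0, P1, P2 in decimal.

P0 = 192, P1 = 111, P2 = 118

P0: S = E(K, 167) = 151; 87 ⊕ 151 = 192.
P1: S = E(K, 151) = 135; 232 ⊕ 135 = 111.
P2: S = E(K, 135) = 119; 1 ⊕ 119 = 118.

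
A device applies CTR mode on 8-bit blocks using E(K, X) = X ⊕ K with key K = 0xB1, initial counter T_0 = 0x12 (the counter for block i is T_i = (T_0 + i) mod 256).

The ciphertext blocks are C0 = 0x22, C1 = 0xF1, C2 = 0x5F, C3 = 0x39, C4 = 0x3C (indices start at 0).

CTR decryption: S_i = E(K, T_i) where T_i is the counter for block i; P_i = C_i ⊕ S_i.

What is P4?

P4 = 0x9B

P4: T = 0x16, S = E(K, T) = 0xA7; 0x3C ⊕ 0xA7 = 0x9B.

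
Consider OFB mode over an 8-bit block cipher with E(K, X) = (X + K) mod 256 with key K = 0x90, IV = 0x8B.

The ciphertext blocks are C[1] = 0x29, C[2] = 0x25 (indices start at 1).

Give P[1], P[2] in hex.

P[1] = 0x32, P[2] = 0x8E

OFB decryption: S_i = E(K, S_{i−1}) with S_{0} = IV; P_i = C_i ⊕ S_i.
P[1]: S = E(K, 0x8B) = 0x1B; 0x29 ⊕ 0x1B = 0x32.
P[2]: S = E(K, 0x1B) = 0xAB; 0x25 ⊕ 0xAB = 0x8E.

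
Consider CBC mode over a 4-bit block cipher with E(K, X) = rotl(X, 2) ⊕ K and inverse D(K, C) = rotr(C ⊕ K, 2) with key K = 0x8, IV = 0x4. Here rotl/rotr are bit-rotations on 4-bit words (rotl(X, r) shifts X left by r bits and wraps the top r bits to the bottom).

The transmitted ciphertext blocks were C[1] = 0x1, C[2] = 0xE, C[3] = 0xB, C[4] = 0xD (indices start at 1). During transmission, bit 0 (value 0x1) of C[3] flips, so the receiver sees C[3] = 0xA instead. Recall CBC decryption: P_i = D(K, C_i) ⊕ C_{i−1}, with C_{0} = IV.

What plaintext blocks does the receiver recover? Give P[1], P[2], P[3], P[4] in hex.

P[1] = 0x2, P[2] = 0x8, P[3] = 0x6, P[4] = 0xF

Only C[3] changed, to 0xA. In CBC, a change in C_i garbles P_i and flips the same bit in P_{i+1}. Decrypting the received ciphertext:
P[1]: D(K, 0x1) = 0x6; 0x6 ⊕ 0x4 = 0x2.
P[2]: D(K, 0xE) = 0x9; 0x9 ⊕ 0x1 = 0x8.
P[3]: D(K, 0xA) = 0x8; 0x8 ⊕ 0xE = 0x6.
P[4]: D(K, 0xD) = 0x5; 0x5 ⊕ 0xA = 0xF.
Blocks that differ from the original plaintext: P[3], P[4].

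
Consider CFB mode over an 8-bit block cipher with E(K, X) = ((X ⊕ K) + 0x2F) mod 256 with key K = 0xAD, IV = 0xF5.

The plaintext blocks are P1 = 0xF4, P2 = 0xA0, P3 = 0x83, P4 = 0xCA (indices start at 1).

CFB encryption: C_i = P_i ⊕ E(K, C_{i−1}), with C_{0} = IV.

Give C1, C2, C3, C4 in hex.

C1: E(K, 0xF5) = 0x87; 0xF4 ⊕ 0x87 = 0x73.
C2: E(K, 0x73) = 0x0D; 0xA0 ⊕ 0x0D = 0xAD.
C3: E(K, 0xAD) = 0x2F; 0x83 ⊕ 0x2F = 0xAC.
C4: E(K, 0xAC) = 0x30; 0xCA ⊕ 0x30 = 0xFA.

C1 = 0x73, C2 = 0xAD, C3 = 0xAC, C4 = 0xFA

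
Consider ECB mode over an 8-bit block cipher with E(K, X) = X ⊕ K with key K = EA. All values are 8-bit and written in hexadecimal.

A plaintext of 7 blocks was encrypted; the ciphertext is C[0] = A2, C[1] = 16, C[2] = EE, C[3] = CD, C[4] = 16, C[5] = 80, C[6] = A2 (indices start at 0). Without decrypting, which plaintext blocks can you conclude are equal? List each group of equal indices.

ECB encrypts each block independently with the same key, so equal ciphertext blocks imply equal plaintext blocks.
C[0] = C[6] = A2, so P[0] = P[6].
C[1] = C[4] = 16, so P[1] = P[4].

P[0] = P[6]; P[1] = P[4]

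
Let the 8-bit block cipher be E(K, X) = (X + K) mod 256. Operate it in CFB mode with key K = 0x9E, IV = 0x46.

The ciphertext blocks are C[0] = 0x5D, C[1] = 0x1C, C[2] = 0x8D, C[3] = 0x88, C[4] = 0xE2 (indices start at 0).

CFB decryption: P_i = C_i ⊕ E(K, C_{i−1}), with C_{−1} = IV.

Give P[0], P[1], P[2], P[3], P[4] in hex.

P[0]: E(K, 0x46) = 0xE4; 0x5D ⊕ 0xE4 = 0xB9.
P[1]: E(K, 0x5D) = 0xFB; 0x1C ⊕ 0xFB = 0xE7.
P[2]: E(K, 0x1C) = 0xBA; 0x8D ⊕ 0xBA = 0x37.
P[3]: E(K, 0x8D) = 0x2B; 0x88 ⊕ 0x2B = 0xA3.
P[4]: E(K, 0x88) = 0x26; 0xE2 ⊕ 0x26 = 0xC4.

P[0] = 0xB9, P[1] = 0xE7, P[2] = 0x37, P[3] = 0xA3, P[4] = 0xC4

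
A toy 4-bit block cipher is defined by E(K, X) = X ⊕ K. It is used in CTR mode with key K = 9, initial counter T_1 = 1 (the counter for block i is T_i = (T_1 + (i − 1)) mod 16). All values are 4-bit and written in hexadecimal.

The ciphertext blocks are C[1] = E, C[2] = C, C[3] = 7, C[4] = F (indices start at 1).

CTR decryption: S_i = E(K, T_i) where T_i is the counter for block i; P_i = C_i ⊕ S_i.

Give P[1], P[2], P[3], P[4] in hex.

P[1] = 6, P[2] = 7, P[3] = D, P[4] = 2

P[1]: T = 1, S = E(K, T) = 8; E ⊕ 8 = 6.
P[2]: T = 2, S = E(K, T) = B; C ⊕ B = 7.
P[3]: T = 3, S = E(K, T) = A; 7 ⊕ A = D.
P[4]: T = 4, S = E(K, T) = D; F ⊕ D = 2.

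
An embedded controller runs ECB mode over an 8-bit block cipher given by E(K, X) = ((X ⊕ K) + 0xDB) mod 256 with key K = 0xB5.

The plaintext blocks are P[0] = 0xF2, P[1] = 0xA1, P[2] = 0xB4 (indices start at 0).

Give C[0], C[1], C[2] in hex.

C[0] = 0x22, C[1] = 0xEF, C[2] = 0xDC

ECB encryption: C_i = E(K, P_i).
C[0]: E(K, 0xF2) = 0x22.
C[1]: E(K, 0xA1) = 0xEF.
C[2]: E(K, 0xB4) = 0xDC.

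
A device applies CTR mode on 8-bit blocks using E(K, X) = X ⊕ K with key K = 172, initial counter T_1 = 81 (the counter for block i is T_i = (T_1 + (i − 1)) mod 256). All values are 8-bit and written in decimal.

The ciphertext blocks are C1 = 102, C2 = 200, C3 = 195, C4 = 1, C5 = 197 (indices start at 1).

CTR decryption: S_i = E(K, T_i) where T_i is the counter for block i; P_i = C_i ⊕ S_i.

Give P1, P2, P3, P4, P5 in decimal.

P1 = 155, P2 = 54, P3 = 60, P4 = 249, P5 = 60

P1: T = 81, S = E(K, T) = 253; 102 ⊕ 253 = 155.
P2: T = 82, S = E(K, T) = 254; 200 ⊕ 254 = 54.
P3: T = 83, S = E(K, T) = 255; 195 ⊕ 255 = 60.
P4: T = 84, S = E(K, T) = 248; 1 ⊕ 248 = 249.
P5: T = 85, S = E(K, T) = 249; 197 ⊕ 249 = 60.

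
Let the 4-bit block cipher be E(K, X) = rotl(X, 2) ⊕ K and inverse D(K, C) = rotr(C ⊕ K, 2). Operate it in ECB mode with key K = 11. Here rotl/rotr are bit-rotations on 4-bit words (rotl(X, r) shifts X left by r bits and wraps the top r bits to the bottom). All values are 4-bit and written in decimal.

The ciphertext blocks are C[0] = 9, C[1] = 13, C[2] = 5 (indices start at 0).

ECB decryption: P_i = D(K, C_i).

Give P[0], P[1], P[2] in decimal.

P[0]: D(K, 9) = 8.
P[1]: D(K, 13) = 9.
P[2]: D(K, 5) = 11.

P[0] = 8, P[1] = 9, P[2] = 11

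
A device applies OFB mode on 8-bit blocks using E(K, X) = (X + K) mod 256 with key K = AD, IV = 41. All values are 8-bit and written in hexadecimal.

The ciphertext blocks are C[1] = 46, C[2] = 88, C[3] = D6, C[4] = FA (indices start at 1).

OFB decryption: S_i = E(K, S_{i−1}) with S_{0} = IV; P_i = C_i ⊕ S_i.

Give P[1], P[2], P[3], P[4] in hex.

P[1] = A8, P[2] = 13, P[3] = 9E, P[4] = 0F

P[1]: S = E(K, 41) = EE; 46 ⊕ EE = A8.
P[2]: S = E(K, EE) = 9B; 88 ⊕ 9B = 13.
P[3]: S = E(K, 9B) = 48; D6 ⊕ 48 = 9E.
P[4]: S = E(K, 48) = F5; FA ⊕ F5 = 0F.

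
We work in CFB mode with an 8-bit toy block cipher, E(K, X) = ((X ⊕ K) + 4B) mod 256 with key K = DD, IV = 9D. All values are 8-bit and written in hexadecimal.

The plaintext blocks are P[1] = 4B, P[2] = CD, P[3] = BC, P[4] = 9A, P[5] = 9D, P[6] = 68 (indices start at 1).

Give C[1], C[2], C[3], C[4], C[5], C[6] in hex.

C[1] = C0, C[2] = A5, C[3] = 7F, C[4] = 77, C[5] = 68, C[6] = 68

CFB encryption: C_i = P_i ⊕ E(K, C_{i−1}), with C_{0} = IV.
C[1]: E(K, 9D) = 8B; 4B ⊕ 8B = C0.
C[2]: E(K, C0) = 68; CD ⊕ 68 = A5.
C[3]: E(K, A5) = C3; BC ⊕ C3 = 7F.
C[4]: E(K, 7F) = ED; 9A ⊕ ED = 77.
C[5]: E(K, 77) = F5; 9D ⊕ F5 = 68.
C[6]: E(K, 68) = 00; 68 ⊕ 00 = 68.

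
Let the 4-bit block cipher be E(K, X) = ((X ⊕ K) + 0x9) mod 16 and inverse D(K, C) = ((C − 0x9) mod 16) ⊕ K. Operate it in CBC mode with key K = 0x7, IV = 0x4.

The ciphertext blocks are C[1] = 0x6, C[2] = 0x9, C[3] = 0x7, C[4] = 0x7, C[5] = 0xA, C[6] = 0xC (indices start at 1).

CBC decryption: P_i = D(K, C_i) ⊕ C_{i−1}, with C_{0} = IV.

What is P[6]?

P[6] = 0xE

P[6]: D(K, 0xC) = 0x4; 0x4 ⊕ 0xA = 0xE.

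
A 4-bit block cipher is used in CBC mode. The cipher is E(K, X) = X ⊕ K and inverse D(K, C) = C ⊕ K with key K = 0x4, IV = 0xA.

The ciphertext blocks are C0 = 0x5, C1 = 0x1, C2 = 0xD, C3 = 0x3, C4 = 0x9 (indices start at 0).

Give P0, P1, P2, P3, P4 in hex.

CBC decryption: P_i = D(K, C_i) ⊕ C_{i−1}, with C_{−1} = IV.
P0: D(K, 0x5) = 0x1; 0x1 ⊕ 0xA = 0xB.
P1: D(K, 0x1) = 0x5; 0x5 ⊕ 0x5 = 0x0.
P2: D(K, 0xD) = 0x9; 0x9 ⊕ 0x1 = 0x8.
P3: D(K, 0x3) = 0x7; 0x7 ⊕ 0xD = 0xA.
P4: D(K, 0x9) = 0xD; 0xD ⊕ 0x3 = 0xE.

P0 = 0xB, P1 = 0x0, P2 = 0x8, P3 = 0xA, P4 = 0xE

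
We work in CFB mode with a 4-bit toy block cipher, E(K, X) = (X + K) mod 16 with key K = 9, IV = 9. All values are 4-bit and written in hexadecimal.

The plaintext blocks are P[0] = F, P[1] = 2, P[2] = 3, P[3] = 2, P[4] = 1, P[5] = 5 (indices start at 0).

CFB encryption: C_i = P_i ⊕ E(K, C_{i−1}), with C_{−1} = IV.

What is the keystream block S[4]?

E

C[0]: E(K, 9) = 2; F ⊕ 2 = D.
C[1]: E(K, D) = 6; 2 ⊕ 6 = 4.
C[2]: E(K, 4) = D; 3 ⊕ D = E.
C[3]: E(K, E) = 7; 2 ⊕ 7 = 5.
C[4]: E(K, 5) = E; 1 ⊕ E = F.
So S[4] = E.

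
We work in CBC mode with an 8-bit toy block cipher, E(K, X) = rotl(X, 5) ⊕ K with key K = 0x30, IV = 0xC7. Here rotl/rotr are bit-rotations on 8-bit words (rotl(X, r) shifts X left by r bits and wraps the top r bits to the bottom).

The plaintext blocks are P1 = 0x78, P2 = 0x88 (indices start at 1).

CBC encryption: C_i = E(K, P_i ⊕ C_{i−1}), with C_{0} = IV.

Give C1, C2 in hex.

C1 = 0xC7, C2 = 0xD9

C1: P1 ⊕ 0xC7 = 0xBF; E(K, 0xBF) = 0xC7.
C2: P2 ⊕ 0xC7 = 0x4F; E(K, 0x4F) = 0xD9.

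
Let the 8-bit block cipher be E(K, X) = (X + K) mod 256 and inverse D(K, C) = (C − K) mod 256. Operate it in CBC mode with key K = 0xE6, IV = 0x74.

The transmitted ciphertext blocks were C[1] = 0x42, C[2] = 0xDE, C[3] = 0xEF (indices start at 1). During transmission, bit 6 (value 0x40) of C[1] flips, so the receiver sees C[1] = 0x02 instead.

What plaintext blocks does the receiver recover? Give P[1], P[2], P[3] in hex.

P[1] = 0x68, P[2] = 0xFA, P[3] = 0xD7

CBC decryption: P_i = D(K, C_i) ⊕ C_{i−1}, with C_{0} = IV.
Only C[1] changed, to 0x02. In CBC, a change in C_i garbles P_i and flips the same bit in P_{i+1}. Decrypting the received ciphertext:
P[1]: D(K, 0x02) = 0x1C; 0x1C ⊕ 0x74 = 0x68.
P[2]: D(K, 0xDE) = 0xF8; 0xF8 ⊕ 0x02 = 0xFA.
P[3]: D(K, 0xEF) = 0x09; 0x09 ⊕ 0xDE = 0xD7.
Blocks that differ from the original plaintext: P[1], P[2].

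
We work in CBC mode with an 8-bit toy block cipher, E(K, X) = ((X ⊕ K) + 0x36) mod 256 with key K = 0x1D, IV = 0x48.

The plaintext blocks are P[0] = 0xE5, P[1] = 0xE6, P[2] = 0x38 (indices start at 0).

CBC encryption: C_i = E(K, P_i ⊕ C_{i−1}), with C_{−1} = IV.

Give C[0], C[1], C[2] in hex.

C[0] = 0xE6, C[1] = 0x53, C[2] = 0xAC

C[0]: P[0] ⊕ 0x48 = 0xAD; E(K, 0xAD) = 0xE6.
C[1]: P[1] ⊕ 0xE6 = 0x00; E(K, 0x00) = 0x53.
C[2]: P[2] ⊕ 0x53 = 0x6B; E(K, 0x6B) = 0xAC.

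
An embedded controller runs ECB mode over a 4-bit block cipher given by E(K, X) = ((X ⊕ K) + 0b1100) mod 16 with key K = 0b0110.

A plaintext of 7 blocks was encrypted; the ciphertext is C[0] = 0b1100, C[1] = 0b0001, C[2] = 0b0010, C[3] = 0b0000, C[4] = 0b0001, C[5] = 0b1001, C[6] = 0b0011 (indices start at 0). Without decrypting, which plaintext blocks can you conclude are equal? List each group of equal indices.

ECB encrypts each block independently with the same key, so equal ciphertext blocks imply equal plaintext blocks.
C[1] = C[4] = 0b0001, so P[1] = P[4].

P[1] = P[4]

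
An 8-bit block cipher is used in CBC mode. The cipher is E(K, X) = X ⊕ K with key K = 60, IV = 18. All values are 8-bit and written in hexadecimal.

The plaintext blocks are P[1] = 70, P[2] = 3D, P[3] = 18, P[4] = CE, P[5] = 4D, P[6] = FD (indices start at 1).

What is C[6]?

CBC encryption: C_i = E(K, P_i ⊕ C_{i−1}), with C_{0} = IV.
C[1]: P[1] ⊕ 18 = 68; E(K, 68) = 08.
C[2]: P[2] ⊕ 08 = 35; E(K, 35) = 55.
C[3]: P[3] ⊕ 55 = 4D; E(K, 4D) = 2D.
C[4]: P[4] ⊕ 2D = E3; E(K, E3) = 83.
C[5]: P[5] ⊕ 83 = CE; E(K, CE) = AE.
C[6]: P[6] ⊕ AE = 53; E(K, 53) = 33.

C[6] = 33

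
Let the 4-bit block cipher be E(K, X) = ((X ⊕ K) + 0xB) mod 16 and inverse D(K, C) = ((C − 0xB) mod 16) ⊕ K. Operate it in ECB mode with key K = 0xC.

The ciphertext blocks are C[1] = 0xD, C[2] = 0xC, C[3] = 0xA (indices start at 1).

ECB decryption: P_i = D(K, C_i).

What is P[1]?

P[1] = 0xE

P[1]: D(K, 0xD) = 0xE.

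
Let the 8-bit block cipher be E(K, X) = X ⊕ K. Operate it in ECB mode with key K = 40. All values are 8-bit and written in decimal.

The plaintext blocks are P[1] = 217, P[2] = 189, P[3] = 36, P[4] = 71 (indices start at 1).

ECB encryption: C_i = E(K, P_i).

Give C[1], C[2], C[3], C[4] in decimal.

C[1] = 241, C[2] = 149, C[3] = 12, C[4] = 111

C[1]: E(K, 217) = 241.
C[2]: E(K, 189) = 149.
C[3]: E(K, 36) = 12.
C[4]: E(K, 71) = 111.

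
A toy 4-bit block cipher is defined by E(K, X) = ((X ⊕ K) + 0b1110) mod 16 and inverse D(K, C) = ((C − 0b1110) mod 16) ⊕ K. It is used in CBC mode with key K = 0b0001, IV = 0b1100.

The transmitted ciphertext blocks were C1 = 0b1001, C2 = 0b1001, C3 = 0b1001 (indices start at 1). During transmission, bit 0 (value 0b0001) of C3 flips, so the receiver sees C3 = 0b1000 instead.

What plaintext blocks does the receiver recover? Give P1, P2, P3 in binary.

CBC decryption: P_i = D(K, C_i) ⊕ C_{i−1}, with C_{0} = IV.
Only C3 changed, to 0b1000. In CBC, a change in C_i garbles P_i and flips the same bit in P_{i+1}. Decrypting the received ciphertext:
P1: D(K, 0b1001) = 0b1010; 0b1010 ⊕ 0b1100 = 0b0110.
P2: D(K, 0b1001) = 0b1010; 0b1010 ⊕ 0b1001 = 0b0011.
P3: D(K, 0b1000) = 0b1011; 0b1011 ⊕ 0b1001 = 0b0010.
Blocks that differ from the original plaintext: P3.

P1 = 0b0110, P2 = 0b0011, P3 = 0b0010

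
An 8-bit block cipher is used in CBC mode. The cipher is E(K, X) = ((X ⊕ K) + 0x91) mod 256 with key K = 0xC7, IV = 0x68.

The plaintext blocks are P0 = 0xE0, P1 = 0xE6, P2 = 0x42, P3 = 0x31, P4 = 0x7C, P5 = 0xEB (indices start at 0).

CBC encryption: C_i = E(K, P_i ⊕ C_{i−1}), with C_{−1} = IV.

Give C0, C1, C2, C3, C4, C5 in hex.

C0: P0 ⊕ 0x68 = 0x88; E(K, 0x88) = 0xE0.
C1: P1 ⊕ 0xE0 = 0x06; E(K, 0x06) = 0x52.
C2: P2 ⊕ 0x52 = 0x10; E(K, 0x10) = 0x68.
C3: P3 ⊕ 0x68 = 0x59; E(K, 0x59) = 0x2F.
C4: P4 ⊕ 0x2F = 0x53; E(K, 0x53) = 0x25.
C5: P5 ⊕ 0x25 = 0xCE; E(K, 0xCE) = 0x9A.

C0 = 0xE0, C1 = 0x52, C2 = 0x68, C3 = 0x2F, C4 = 0x25, C5 = 0x9A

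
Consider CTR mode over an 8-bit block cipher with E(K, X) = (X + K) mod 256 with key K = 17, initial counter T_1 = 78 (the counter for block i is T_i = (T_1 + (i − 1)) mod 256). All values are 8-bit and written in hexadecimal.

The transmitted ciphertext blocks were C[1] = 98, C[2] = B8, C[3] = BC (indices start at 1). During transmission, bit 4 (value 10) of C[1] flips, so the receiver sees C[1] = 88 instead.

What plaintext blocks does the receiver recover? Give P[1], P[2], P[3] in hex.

CTR decryption: S_i = E(K, T_i) where T_i is the counter for block i; P_i = C_i ⊕ S_i.
Only C[1] changed, to 88. In CTR, a change in C_i flips the same bit in P_i only; the keystream is unaffected. Decrypting the received ciphertext:
P[1]: T = 78, S = E(K, T) = 8F; 88 ⊕ 8F = 07.
P[2]: T = 79, S = E(K, T) = 90; B8 ⊕ 90 = 28.
P[3]: T = 7A, S = E(K, T) = 91; BC ⊕ 91 = 2D.
Blocks that differ from the original plaintext: P[1].

P[1] = 07, P[2] = 28, P[3] = 2D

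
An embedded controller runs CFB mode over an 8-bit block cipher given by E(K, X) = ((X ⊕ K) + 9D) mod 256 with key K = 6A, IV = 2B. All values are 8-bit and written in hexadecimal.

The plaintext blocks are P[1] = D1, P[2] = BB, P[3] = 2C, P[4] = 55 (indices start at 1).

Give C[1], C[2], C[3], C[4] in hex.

C[1] = 0F, C[2] = B9, C[3] = 5C, C[4] = 86

CFB encryption: C_i = P_i ⊕ E(K, C_{i−1}), with C_{0} = IV.
C[1]: E(K, 2B) = DE; D1 ⊕ DE = 0F.
C[2]: E(K, 0F) = 02; BB ⊕ 02 = B9.
C[3]: E(K, B9) = 70; 2C ⊕ 70 = 5C.
C[4]: E(K, 5C) = D3; 55 ⊕ D3 = 86.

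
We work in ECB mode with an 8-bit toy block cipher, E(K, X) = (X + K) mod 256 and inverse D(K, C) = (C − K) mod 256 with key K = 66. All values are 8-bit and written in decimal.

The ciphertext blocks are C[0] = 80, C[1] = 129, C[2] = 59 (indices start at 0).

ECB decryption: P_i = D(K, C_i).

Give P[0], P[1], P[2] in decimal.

P[0]: D(K, 80) = 14.
P[1]: D(K, 129) = 63.
P[2]: D(K, 59) = 249.

P[0] = 14, P[1] = 63, P[2] = 249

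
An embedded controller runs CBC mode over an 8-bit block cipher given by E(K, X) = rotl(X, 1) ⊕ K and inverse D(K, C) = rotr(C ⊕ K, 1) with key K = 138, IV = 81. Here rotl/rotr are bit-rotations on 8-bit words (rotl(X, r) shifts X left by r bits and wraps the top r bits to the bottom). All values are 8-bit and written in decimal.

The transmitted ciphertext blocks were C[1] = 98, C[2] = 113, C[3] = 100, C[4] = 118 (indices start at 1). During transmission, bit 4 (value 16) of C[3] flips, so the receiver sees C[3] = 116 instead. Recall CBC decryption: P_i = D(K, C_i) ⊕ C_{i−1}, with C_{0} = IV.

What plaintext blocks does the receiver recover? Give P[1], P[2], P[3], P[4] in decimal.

P[1] = 37, P[2] = 159, P[3] = 14, P[4] = 10

Only C[3] changed, to 116. In CBC, a change in C_i garbles P_i and flips the same bit in P_{i+1}. Decrypting the received ciphertext:
P[1]: D(K, 98) = 116; 116 ⊕ 81 = 37.
P[2]: D(K, 113) = 253; 253 ⊕ 98 = 159.
P[3]: D(K, 116) = 127; 127 ⊕ 113 = 14.
P[4]: D(K, 118) = 126; 126 ⊕ 116 = 10.
Blocks that differ from the original plaintext: P[3], P[4].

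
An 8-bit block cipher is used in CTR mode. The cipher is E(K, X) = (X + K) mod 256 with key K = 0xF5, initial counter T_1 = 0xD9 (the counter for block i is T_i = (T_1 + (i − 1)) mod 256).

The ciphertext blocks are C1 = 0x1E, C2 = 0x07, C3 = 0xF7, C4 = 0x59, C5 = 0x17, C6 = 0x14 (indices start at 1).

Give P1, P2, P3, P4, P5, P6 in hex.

P1 = 0xD0, P2 = 0xC8, P3 = 0x27, P4 = 0x88, P5 = 0xC5, P6 = 0xC7

CTR decryption: S_i = E(K, T_i) where T_i is the counter for block i; P_i = C_i ⊕ S_i.
P1: T = 0xD9, S = E(K, T) = 0xCE; 0x1E ⊕ 0xCE = 0xD0.
P2: T = 0xDA, S = E(K, T) = 0xCF; 0x07 ⊕ 0xCF = 0xC8.
P3: T = 0xDB, S = E(K, T) = 0xD0; 0xF7 ⊕ 0xD0 = 0x27.
P4: T = 0xDC, S = E(K, T) = 0xD1; 0x59 ⊕ 0xD1 = 0x88.
P5: T = 0xDD, S = E(K, T) = 0xD2; 0x17 ⊕ 0xD2 = 0xC5.
P6: T = 0xDE, S = E(K, T) = 0xD3; 0x14 ⊕ 0xD3 = 0xC7.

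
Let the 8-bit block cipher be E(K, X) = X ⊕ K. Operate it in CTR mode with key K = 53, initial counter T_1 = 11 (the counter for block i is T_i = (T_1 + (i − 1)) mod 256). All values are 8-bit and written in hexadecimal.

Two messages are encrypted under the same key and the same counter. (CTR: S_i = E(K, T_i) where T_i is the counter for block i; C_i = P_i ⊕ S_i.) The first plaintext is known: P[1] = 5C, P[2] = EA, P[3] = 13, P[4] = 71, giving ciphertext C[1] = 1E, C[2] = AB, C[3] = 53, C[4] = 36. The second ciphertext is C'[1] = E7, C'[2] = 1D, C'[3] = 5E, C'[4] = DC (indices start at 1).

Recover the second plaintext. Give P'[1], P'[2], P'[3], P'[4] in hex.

P'[1] = A5, P'[2] = 5C, P'[3] = 1E, P'[4] = 9B

In CTR with a reused counter, both messages share the same keystream S_i, so C_i ⊕ C'_i = P_i ⊕ P'_i and thus P'_i = P_i ⊕ C_i ⊕ C'_i.
P'[1]: 5C ⊕ 1E ⊕ E7 = A5.
P'[2]: EA ⊕ AB ⊕ 1D = 5C.
P'[3]: 13 ⊕ 53 ⊕ 5E = 1E.
P'[4]: 71 ⊕ 36 ⊕ DC = 9B.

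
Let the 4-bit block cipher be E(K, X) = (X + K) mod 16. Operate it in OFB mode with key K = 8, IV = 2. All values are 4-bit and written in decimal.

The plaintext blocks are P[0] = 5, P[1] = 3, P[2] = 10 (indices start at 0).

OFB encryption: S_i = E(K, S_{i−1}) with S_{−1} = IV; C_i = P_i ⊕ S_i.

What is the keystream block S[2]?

10

C[0]: S = E(K, 2) = 10; 5 ⊕ 10 = 15.
C[1]: S = E(K, 10) = 2; 3 ⊕ 2 = 1.
C[2]: S = E(K, 2) = 10; 10 ⊕ 10 = 0.
So S[2] = 10.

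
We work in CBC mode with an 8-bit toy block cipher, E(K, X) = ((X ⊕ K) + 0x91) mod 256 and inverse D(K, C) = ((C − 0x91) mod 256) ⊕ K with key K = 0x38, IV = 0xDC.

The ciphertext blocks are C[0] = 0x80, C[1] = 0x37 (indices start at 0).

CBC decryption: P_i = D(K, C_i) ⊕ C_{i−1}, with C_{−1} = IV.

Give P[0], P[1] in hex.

P[0] = 0x0B, P[1] = 0x1E

P[0]: D(K, 0x80) = 0xD7; 0xD7 ⊕ 0xDC = 0x0B.
P[1]: D(K, 0x37) = 0x9E; 0x9E ⊕ 0x80 = 0x1E.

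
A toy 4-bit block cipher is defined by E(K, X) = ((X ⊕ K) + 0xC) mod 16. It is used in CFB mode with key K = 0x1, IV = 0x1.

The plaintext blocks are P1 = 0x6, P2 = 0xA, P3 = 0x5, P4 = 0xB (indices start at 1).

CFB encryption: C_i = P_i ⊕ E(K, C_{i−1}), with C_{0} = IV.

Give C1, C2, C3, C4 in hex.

C1 = 0xA, C2 = 0xD, C3 = 0xD, C4 = 0x3

C1: E(K, 0x1) = 0xC; 0x6 ⊕ 0xC = 0xA.
C2: E(K, 0xA) = 0x7; 0xA ⊕ 0x7 = 0xD.
C3: E(K, 0xD) = 0x8; 0x5 ⊕ 0x8 = 0xD.
C4: E(K, 0xD) = 0x8; 0xB ⊕ 0x8 = 0x3.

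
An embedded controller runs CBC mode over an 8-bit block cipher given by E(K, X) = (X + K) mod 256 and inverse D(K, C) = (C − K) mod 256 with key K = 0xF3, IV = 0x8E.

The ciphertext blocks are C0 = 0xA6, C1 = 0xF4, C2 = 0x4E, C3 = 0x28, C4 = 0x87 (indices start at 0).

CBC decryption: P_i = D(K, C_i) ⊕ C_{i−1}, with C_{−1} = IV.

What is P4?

P4 = 0xBC

P4: D(K, 0x87) = 0x94; 0x94 ⊕ 0x28 = 0xBC.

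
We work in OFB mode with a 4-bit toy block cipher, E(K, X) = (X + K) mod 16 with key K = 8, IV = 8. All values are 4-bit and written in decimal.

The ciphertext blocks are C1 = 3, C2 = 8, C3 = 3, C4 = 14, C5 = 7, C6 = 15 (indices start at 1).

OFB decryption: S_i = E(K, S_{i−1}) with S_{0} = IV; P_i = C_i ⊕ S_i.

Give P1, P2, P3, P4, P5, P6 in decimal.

P1: S = E(K, 8) = 0; 3 ⊕ 0 = 3.
P2: S = E(K, 0) = 8; 8 ⊕ 8 = 0.
P3: S = E(K, 8) = 0; 3 ⊕ 0 = 3.
P4: S = E(K, 0) = 8; 14 ⊕ 8 = 6.
P5: S = E(K, 8) = 0; 7 ⊕ 0 = 7.
P6: S = E(K, 0) = 8; 15 ⊕ 8 = 7.

P1 = 3, P2 = 0, P3 = 3, P4 = 6, P5 = 7, P6 = 7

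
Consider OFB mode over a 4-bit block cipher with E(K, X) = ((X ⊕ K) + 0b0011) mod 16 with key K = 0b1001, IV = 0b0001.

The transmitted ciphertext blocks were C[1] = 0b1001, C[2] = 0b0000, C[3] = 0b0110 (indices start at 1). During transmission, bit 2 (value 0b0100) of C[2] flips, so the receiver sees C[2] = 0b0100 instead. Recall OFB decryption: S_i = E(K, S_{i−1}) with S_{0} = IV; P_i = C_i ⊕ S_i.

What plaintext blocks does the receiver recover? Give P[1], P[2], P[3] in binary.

Only C[2] changed, to 0b0100. In OFB, a change in C_i flips the same bit in P_i only; the keystream is unaffected. Decrypting the received ciphertext:
P[1]: S = E(K, 0b0001) = 0b1011; 0b1001 ⊕ 0b1011 = 0b0010.
P[2]: S = E(K, 0b1011) = 0b0101; 0b0100 ⊕ 0b0101 = 0b0001.
P[3]: S = E(K, 0b0101) = 0b1111; 0b0110 ⊕ 0b1111 = 0b1001.
Blocks that differ from the original plaintext: P[2].

P[1] = 0b0010, P[2] = 0b0001, P[3] = 0b1001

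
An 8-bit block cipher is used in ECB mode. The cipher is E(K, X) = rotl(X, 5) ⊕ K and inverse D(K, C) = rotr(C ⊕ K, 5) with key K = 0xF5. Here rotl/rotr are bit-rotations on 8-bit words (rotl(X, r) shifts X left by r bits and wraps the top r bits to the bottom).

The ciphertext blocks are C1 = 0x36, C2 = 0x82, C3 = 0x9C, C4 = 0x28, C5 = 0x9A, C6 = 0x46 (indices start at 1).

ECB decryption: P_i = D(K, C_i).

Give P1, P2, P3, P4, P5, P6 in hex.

P1 = 0x1E, P2 = 0xBB, P3 = 0x4B, P4 = 0xEE, P5 = 0x7B, P6 = 0x9D

P1: D(K, 0x36) = 0x1E.
P2: D(K, 0x82) = 0xBB.
P3: D(K, 0x9C) = 0x4B.
P4: D(K, 0x28) = 0xEE.
P5: D(K, 0x9A) = 0x7B.
P6: D(K, 0x46) = 0x9D.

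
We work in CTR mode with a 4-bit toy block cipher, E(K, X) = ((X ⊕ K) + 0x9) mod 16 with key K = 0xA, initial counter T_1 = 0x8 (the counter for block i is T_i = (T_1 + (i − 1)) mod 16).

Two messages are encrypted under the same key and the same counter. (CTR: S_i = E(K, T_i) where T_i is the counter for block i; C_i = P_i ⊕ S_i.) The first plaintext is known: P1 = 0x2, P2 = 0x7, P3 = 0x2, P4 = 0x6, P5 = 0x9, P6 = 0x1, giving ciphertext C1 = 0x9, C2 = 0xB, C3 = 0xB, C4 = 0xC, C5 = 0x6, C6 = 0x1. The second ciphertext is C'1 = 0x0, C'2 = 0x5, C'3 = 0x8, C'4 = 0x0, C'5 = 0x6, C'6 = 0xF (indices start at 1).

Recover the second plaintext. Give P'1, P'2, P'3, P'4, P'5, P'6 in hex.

In CTR with a reused counter, both messages share the same keystream S_i, so C_i ⊕ C'_i = P_i ⊕ P'_i and thus P'_i = P_i ⊕ C_i ⊕ C'_i.
P'1: 0x2 ⊕ 0x9 ⊕ 0x0 = 0xB.
P'2: 0x7 ⊕ 0xB ⊕ 0x5 = 0x9.
P'3: 0x2 ⊕ 0xB ⊕ 0x8 = 0x1.
P'4: 0x6 ⊕ 0xC ⊕ 0x0 = 0xA.
P'5: 0x9 ⊕ 0x6 ⊕ 0x6 = 0x9.
P'6: 0x1 ⊕ 0x1 ⊕ 0xF = 0xF.

P'1 = 0xB, P'2 = 0x9, P'3 = 0x1, P'4 = 0xA, P'5 = 0x9, P'6 = 0xF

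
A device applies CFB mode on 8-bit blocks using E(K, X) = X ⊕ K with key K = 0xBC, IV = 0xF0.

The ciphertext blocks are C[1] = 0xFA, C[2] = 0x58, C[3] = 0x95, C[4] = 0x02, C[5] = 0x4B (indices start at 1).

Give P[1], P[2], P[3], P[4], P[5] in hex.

P[1] = 0xB6, P[2] = 0x1E, P[3] = 0x71, P[4] = 0x2B, P[5] = 0xF5

CFB decryption: P_i = C_i ⊕ E(K, C_{i−1}), with C_{0} = IV.
P[1]: E(K, 0xF0) = 0x4C; 0xFA ⊕ 0x4C = 0xB6.
P[2]: E(K, 0xFA) = 0x46; 0x58 ⊕ 0x46 = 0x1E.
P[3]: E(K, 0x58) = 0xE4; 0x95 ⊕ 0xE4 = 0x71.
P[4]: E(K, 0x95) = 0x29; 0x02 ⊕ 0x29 = 0x2B.
P[5]: E(K, 0x02) = 0xBE; 0x4B ⊕ 0xBE = 0xF5.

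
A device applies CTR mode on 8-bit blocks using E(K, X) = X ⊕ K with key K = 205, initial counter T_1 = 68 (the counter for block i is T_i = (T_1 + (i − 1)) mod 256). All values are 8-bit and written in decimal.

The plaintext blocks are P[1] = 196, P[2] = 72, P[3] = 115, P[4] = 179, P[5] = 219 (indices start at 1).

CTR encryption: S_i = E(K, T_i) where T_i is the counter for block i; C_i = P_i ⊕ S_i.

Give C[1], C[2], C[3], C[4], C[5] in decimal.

C[1]: T = 68, S = E(K, T) = 137; 196 ⊕ 137 = 77.
C[2]: T = 69, S = E(K, T) = 136; 72 ⊕ 136 = 192.
C[3]: T = 70, S = E(K, T) = 139; 115 ⊕ 139 = 248.
C[4]: T = 71, S = E(K, T) = 138; 179 ⊕ 138 = 57.
C[5]: T = 72, S = E(K, T) = 133; 219 ⊕ 133 = 94.

C[1] = 77, C[2] = 192, C[3] = 248, C[4] = 57, C[5] = 94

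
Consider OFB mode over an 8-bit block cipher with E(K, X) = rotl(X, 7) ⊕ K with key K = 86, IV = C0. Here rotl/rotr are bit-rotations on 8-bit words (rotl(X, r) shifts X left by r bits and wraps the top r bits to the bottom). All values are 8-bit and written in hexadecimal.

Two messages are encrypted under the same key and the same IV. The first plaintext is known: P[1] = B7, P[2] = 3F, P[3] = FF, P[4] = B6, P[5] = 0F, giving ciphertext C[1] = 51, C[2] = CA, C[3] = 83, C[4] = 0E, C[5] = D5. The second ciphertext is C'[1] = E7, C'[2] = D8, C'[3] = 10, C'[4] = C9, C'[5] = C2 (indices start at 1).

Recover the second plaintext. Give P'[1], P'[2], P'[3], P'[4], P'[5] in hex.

P'[1] = 01, P'[2] = 2D, P'[3] = 6C, P'[4] = 71, P'[5] = 18

In OFB with a reused IV, both messages share the same keystream S_i, so C_i ⊕ C'_i = P_i ⊕ P'_i and thus P'_i = P_i ⊕ C_i ⊕ C'_i.
P'[1]: B7 ⊕ 51 ⊕ E7 = 01.
P'[2]: 3F ⊕ CA ⊕ D8 = 2D.
P'[3]: FF ⊕ 83 ⊕ 10 = 6C.
P'[4]: B6 ⊕ 0E ⊕ C9 = 71.
P'[5]: 0F ⊕ D5 ⊕ C2 = 18.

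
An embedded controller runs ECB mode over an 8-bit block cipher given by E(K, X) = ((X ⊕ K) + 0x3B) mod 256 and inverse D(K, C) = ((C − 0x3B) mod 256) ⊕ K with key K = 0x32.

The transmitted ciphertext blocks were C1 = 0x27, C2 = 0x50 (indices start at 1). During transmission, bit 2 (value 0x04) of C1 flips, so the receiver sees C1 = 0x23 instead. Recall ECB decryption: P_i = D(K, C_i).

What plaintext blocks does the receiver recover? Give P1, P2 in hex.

Only C1 changed, to 0x23. In ECB, a change in C_i affects only P_i. Decrypting the received ciphertext:
P1: D(K, 0x23) = 0xDA.
P2: D(K, 0x50) = 0x27.
Blocks that differ from the original plaintext: P1.

P1 = 0xDA, P2 = 0x27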